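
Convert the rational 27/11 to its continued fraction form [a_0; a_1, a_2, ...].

Run the Euclidean algorithm on 27 and 11; the successive quotients are the partial quotients a_0, a_1, ... (each step inverts the fractional part left over by the previous one):
  27 = 2*11 + 5, so a_0 = 2.
  11 = 2*5 + 1, so a_1 = 2.
  5 = 5*1 + 0, so a_2 = 5.
The remainder reaches 0 after 3 divisions, so the expansion has 3 partial quotients, read off in order.

[2; 2, 5]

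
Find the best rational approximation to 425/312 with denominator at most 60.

79/58

Expand x = 425/312 as a continued fraction with the Euclidean algorithm:
  425 = 1*312 + 113, so a_0 = 1.
  312 = 2*113 + 86, so a_1 = 2.
  113 = 1*86 + 27, so a_2 = 1.
  86 = 3*27 + 5, so a_3 = 3.
  27 = 5*5 + 2, so a_4 = 5.
  5 = 2*2 + 1, so a_5 = 2.
  2 = 2*1 + 0, so a_6 = 2.
so x = [1; 2, 1, 3, 5, 2, 2].
Convergents (p_i = a_i*p_{i-1} + p_{i-2}, q_i = a_i*q_{i-1} + q_{i-2} with p_{-2}=0, p_{-1}=1, q_{-2}=1, q_{-1}=0), until the denominator exceeds 60:
  i=0: a_0=1, p_0 = 1*1 + 0 = 1, q_0 = 1*0 + 1 = 1.
  i=1: a_1=2, p_1 = 2*1 + 1 = 3, q_1 = 2*1 + 0 = 2.
  i=2: a_2=1, p_2 = 1*3 + 1 = 4, q_2 = 1*2 + 1 = 3.
  i=3: a_3=3, p_3 = 3*4 + 3 = 15, q_3 = 3*3 + 2 = 11.
  i=4: a_4=5, p_4 = 5*15 + 4 = 79, q_4 = 5*11 + 3 = 58.
  i=5: a_5=2, p_5 = 2*79 + 15 = 173, q_5 = 2*58 + 11 = 127.
q_5 = 127 > 60, so the last convergent with denominator <= 60 is p_4/q_4 = 79/58.
The closest fraction with denominator <= 60 is either p_4/q_4 or the intermediate fraction (k*p_4 + p_3)/(k*q_4 + q_3) with the largest k >= 1 whose denominator stays <= 60; these approach x as k grows, and every other convergent or intermediate fraction in range is farther away.
Largest k: floor((60 - q_3)/q_4) = floor((60 - 11)/58) = 0.
Since k = 0, no intermediate fraction beyond p_4/q_4 has denominator <= 60, so the convergent 79/58 is the closest (its error is |425*58 - 79*312|/(312*58) = 2/18096).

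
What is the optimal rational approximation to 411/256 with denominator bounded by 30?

45/28

Expand x = 411/256 as a continued fraction with the Euclidean algorithm:
  411 = 1*256 + 155, so a_0 = 1.
  256 = 1*155 + 101, so a_1 = 1.
  155 = 1*101 + 54, so a_2 = 1.
  101 = 1*54 + 47, so a_3 = 1.
  54 = 1*47 + 7, so a_4 = 1.
  47 = 6*7 + 5, so a_5 = 6.
  7 = 1*5 + 2, so a_6 = 1.
  5 = 2*2 + 1, so a_7 = 2.
  2 = 2*1 + 0, so a_8 = 2.
so x = [1; 1, 1, 1, 1, 6, 1, 2, 2].
Convergents (p_i = a_i*p_{i-1} + p_{i-2}, q_i = a_i*q_{i-1} + q_{i-2} with p_{-2}=0, p_{-1}=1, q_{-2}=1, q_{-1}=0), until the denominator exceeds 30:
  i=0: a_0=1, p_0 = 1*1 + 0 = 1, q_0 = 1*0 + 1 = 1.
  i=1: a_1=1, p_1 = 1*1 + 1 = 2, q_1 = 1*1 + 0 = 1.
  i=2: a_2=1, p_2 = 1*2 + 1 = 3, q_2 = 1*1 + 1 = 2.
  i=3: a_3=1, p_3 = 1*3 + 2 = 5, q_3 = 1*2 + 1 = 3.
  i=4: a_4=1, p_4 = 1*5 + 3 = 8, q_4 = 1*3 + 2 = 5.
  i=5: a_5=6, p_5 = 6*8 + 5 = 53, q_5 = 6*5 + 3 = 33.
q_5 = 33 > 30, so the last convergent with denominator <= 30 is p_4/q_4 = 8/5.
The closest fraction with denominator <= 30 is either p_4/q_4 or the intermediate fraction (k*p_4 + p_3)/(k*q_4 + q_3) with the largest k >= 1 whose denominator stays <= 30; these approach x as k grows, and every other convergent or intermediate fraction in range is farther away.
Largest k: floor((30 - q_3)/q_4) = floor((30 - 3)/5) = 5.
That gives (5*8 + 5)/(5*5 + 3) = 45/28.
Compare the errors: |x - 8/5| = |411*5 - 8*256|/(256*5) = 7/1280, and |x - 45/28| = |411*28 - 45*256|/(256*28) = 12/7168.
Cross-multiplying, 12*1280 = 15360 < 50176 = 7*7168, so 12/7168 is smaller: the intermediate fraction 45/28 is closer to x than 8/5.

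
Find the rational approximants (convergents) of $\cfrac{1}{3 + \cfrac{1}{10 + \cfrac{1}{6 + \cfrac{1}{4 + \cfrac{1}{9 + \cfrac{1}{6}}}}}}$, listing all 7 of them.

Using the convergent recurrence p_i = a_i*p_{i-1} + p_{i-2}, q_i = a_i*q_{i-1} + q_{i-2} with p_{-2}=0, p_{-1}=1, q_{-2}=1, q_{-1}=0:
  i=0: a_0=0, p_0 = 0*1 + 0 = 0, q_0 = 0*0 + 1 = 1.
  i=1: a_1=3, p_1 = 3*0 + 1 = 1, q_1 = 3*1 + 0 = 3.
  i=2: a_2=10, p_2 = 10*1 + 0 = 10, q_2 = 10*3 + 1 = 31.
  i=3: a_3=6, p_3 = 6*10 + 1 = 61, q_3 = 6*31 + 3 = 189.
  i=4: a_4=4, p_4 = 4*61 + 10 = 254, q_4 = 4*189 + 31 = 787.
  i=5: a_5=9, p_5 = 9*254 + 61 = 2347, q_5 = 9*787 + 189 = 7272.
  i=6: a_6=6, p_6 = 6*2347 + 254 = 14336, q_6 = 6*7272 + 787 = 44419.

0/1, 1/3, 10/31, 61/189, 254/787, 2347/7272, 14336/44419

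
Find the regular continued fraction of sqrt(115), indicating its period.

Write x_i = (sqrt(115) + m_i)/d_i with (m_0, d_0) = (0, 1). a_0 = floor(sqrt(115)) = 10, since 10^2 = 100 <= 115 < 121 = 11^2.
Iterate m_{i+1} = d_i*a_i - m_i, d_{i+1} = (115 - m_{i+1}^2)/d_i, a_{i+1} = floor((a_0 + m_{i+1})/d_{i+1}):
  m_1 = 1*10 - 0 = 10, d_1 = (115 - 10^2)/1 = 15/1 = 15, a_1 = floor((10 + 10)/15) = 1.
  m_2 = 15*1 - 10 = 5, d_2 = (115 - 5^2)/15 = 90/15 = 6, a_2 = floor((10 + 5)/6) = 2.
  m_3 = 6*2 - 5 = 7, d_3 = (115 - 7^2)/6 = 66/6 = 11, a_3 = floor((10 + 7)/11) = 1.
  m_4 = 11*1 - 7 = 4, d_4 = (115 - 4^2)/11 = 99/11 = 9, a_4 = floor((10 + 4)/9) = 1.
  m_5 = 9*1 - 4 = 5, d_5 = (115 - 5^2)/9 = 90/9 = 10, a_5 = floor((10 + 5)/10) = 1.
  m_6 = 10*1 - 5 = 5, d_6 = (115 - 5^2)/10 = 90/10 = 9, a_6 = floor((10 + 5)/9) = 1.
  m_7 = 9*1 - 5 = 4, d_7 = (115 - 4^2)/9 = 99/9 = 11, a_7 = floor((10 + 4)/11) = 1.
  m_8 = 11*1 - 4 = 7, d_8 = (115 - 7^2)/11 = 66/11 = 6, a_8 = floor((10 + 7)/6) = 2.
  m_9 = 6*2 - 7 = 5, d_9 = (115 - 5^2)/6 = 90/6 = 15, a_9 = floor((10 + 5)/15) = 1.
  m_10 = 15*1 - 5 = 10, d_10 = (115 - 10^2)/15 = 15/15 = 1, a_10 = floor((10 + 10)/1) = 20.
  m_11 = 1*20 - 10 = 10, d_11 = (115 - 10^2)/1 = 15/1 = 15: (m_11, d_11) = (m_1, d_1) = (10, 15), so from here the quotients repeat a_1, ..., a_10; the period length is 10.
Hence the expansion of sqrt(115) is a_0 = 10 followed by the repeating block 1, 2, 1, 1, 1, 1, 1, 2, 1, 20 (period 10).

[10; (1, 2, 1, 1, 1, 1, 1, 2, 1, 20)]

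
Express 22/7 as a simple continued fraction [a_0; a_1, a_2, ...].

[3; 7]

Run the Euclidean algorithm on 22 and 7; the successive quotients are the partial quotients a_0, a_1, ... (each step inverts the fractional part left over by the previous one):
  22 = 3*7 + 1, so a_0 = 3.
  7 = 7*1 + 0, so a_1 = 7.
The remainder reaches 0 after 2 divisions, so the expansion has 2 partial quotients, read off in order.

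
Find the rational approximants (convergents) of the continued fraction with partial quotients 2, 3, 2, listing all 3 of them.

2/1, 7/3, 16/7

Using the convergent recurrence p_i = a_i*p_{i-1} + p_{i-2}, q_i = a_i*q_{i-1} + q_{i-2} with p_{-2}=0, p_{-1}=1, q_{-2}=1, q_{-1}=0:
  i=0: a_0=2, p_0 = 2*1 + 0 = 2, q_0 = 2*0 + 1 = 1.
  i=1: a_1=3, p_1 = 3*2 + 1 = 7, q_1 = 3*1 + 0 = 3.
  i=2: a_2=2, p_2 = 2*7 + 2 = 16, q_2 = 2*3 + 1 = 7.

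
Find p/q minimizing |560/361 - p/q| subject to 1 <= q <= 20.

Expand x = 560/361 as a continued fraction with the Euclidean algorithm:
  560 = 1*361 + 199, so a_0 = 1.
  361 = 1*199 + 162, so a_1 = 1.
  199 = 1*162 + 37, so a_2 = 1.
  162 = 4*37 + 14, so a_3 = 4.
  37 = 2*14 + 9, so a_4 = 2.
  14 = 1*9 + 5, so a_5 = 1.
  9 = 1*5 + 4, so a_6 = 1.
  5 = 1*4 + 1, so a_7 = 1.
  4 = 4*1 + 0, so a_8 = 4.
so x = [1; 1, 1, 4, 2, 1, 1, 1, 4].
Convergents (p_i = a_i*p_{i-1} + p_{i-2}, q_i = a_i*q_{i-1} + q_{i-2} with p_{-2}=0, p_{-1}=1, q_{-2}=1, q_{-1}=0), until the denominator exceeds 20:
  i=0: a_0=1, p_0 = 1*1 + 0 = 1, q_0 = 1*0 + 1 = 1.
  i=1: a_1=1, p_1 = 1*1 + 1 = 2, q_1 = 1*1 + 0 = 1.
  i=2: a_2=1, p_2 = 1*2 + 1 = 3, q_2 = 1*1 + 1 = 2.
  i=3: a_3=4, p_3 = 4*3 + 2 = 14, q_3 = 4*2 + 1 = 9.
  i=4: a_4=2, p_4 = 2*14 + 3 = 31, q_4 = 2*9 + 2 = 20.
  i=5: a_5=1, p_5 = 1*31 + 14 = 45, q_5 = 1*20 + 9 = 29.
q_5 = 29 > 20, so the last convergent with denominator <= 20 is p_4/q_4 = 31/20.
The closest fraction with denominator <= 20 is either p_4/q_4 or the intermediate fraction (k*p_4 + p_3)/(k*q_4 + q_3) with the largest k >= 1 whose denominator stays <= 20; these approach x as k grows, and every other convergent or intermediate fraction in range is farther away.
Largest k: floor((20 - q_3)/q_4) = floor((20 - 9)/20) = 0.
Since k = 0, no intermediate fraction beyond p_4/q_4 has denominator <= 20, so the convergent 31/20 is the closest (its error is |560*20 - 31*361|/(361*20) = 9/7220).

31/20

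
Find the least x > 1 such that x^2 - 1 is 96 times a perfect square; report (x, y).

(x, y) = (49, 5)

First expand sqrt(96) as a continued fraction. With x_i = (sqrt(96) + m_i)/d_i and (m_0, d_0) = (0, 1): a_0 = floor(sqrt(96)) = 9, since 9^2 = 81 <= 96 < 100 = 10^2.
Iterate m_{i+1} = d_i*a_i - m_i, d_{i+1} = (96 - m_{i+1}^2)/d_i, a_{i+1} = floor((a_0 + m_{i+1})/d_{i+1}):
  m_1 = 1*9 - 0 = 9, d_1 = (96 - 9^2)/1 = 15/1 = 15, a_1 = floor((9 + 9)/15) = 1.
  m_2 = 15*1 - 9 = 6, d_2 = (96 - 6^2)/15 = 60/15 = 4, a_2 = floor((9 + 6)/4) = 3.
  m_3 = 4*3 - 6 = 6, d_3 = (96 - 6^2)/4 = 60/4 = 15, a_3 = floor((9 + 6)/15) = 1.
  m_4 = 15*1 - 6 = 9, d_4 = (96 - 9^2)/15 = 15/15 = 1, a_4 = floor((9 + 9)/1) = 18.
  m_5 = 1*18 - 9 = 9, d_5 = (96 - 9^2)/1 = 15/1 = 15: (m_5, d_5) = (m_1, d_1) = (9, 15), so from here the quotients repeat a_1, ..., a_4; the period length is 4.
So sqrt(96) = [9; (1, 3, 1, 18)] with period length k = 4.
k is even, so the fundamental solution of x^2 - 96y^2 = 1 is (p_{k-1}, q_{k-1}) = (p_3, q_3); compute convergents through index 3.
Convergents (p_i = a_i*p_{i-1} + p_{i-2}, q_i = a_i*q_{i-1} + q_{i-2} with p_{-2}=0, p_{-1}=1, q_{-2}=1, q_{-1}=0):
  i=0: a_0=9, p_0 = 9*1 + 0 = 9, q_0 = 9*0 + 1 = 1.
  i=1: a_1=1, p_1 = 1*9 + 1 = 10, q_1 = 1*1 + 0 = 1.
  i=2: a_2=3, p_2 = 3*10 + 9 = 39, q_2 = 3*1 + 1 = 4.
  i=3: a_3=1, p_3 = 1*39 + 10 = 49, q_3 = 1*4 + 1 = 5.
Check: 49^2 - 96*5^2 = 2401 - 2400 = 1, so (x, y) = (49, 5) solves the equation, and by the theorem it is the least positive solution.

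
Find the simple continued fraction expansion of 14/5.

Run the Euclidean algorithm on 14 and 5; the successive quotients are the partial quotients a_0, a_1, ... (each step inverts the fractional part left over by the previous one):
  14 = 2*5 + 4, so a_0 = 2.
  5 = 1*4 + 1, so a_1 = 1.
  4 = 4*1 + 0, so a_2 = 4.
The remainder reaches 0 after 3 divisions, so the expansion has 3 partial quotients, read off in order.

[2; 1, 4]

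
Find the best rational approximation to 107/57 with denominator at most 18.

Expand x = 107/57 as a continued fraction with the Euclidean algorithm:
  107 = 1*57 + 50, so a_0 = 1.
  57 = 1*50 + 7, so a_1 = 1.
  50 = 7*7 + 1, so a_2 = 7.
  7 = 7*1 + 0, so a_3 = 7.
so x = [1; 1, 7, 7].
Convergents (p_i = a_i*p_{i-1} + p_{i-2}, q_i = a_i*q_{i-1} + q_{i-2} with p_{-2}=0, p_{-1}=1, q_{-2}=1, q_{-1}=0), until the denominator exceeds 18:
  i=0: a_0=1, p_0 = 1*1 + 0 = 1, q_0 = 1*0 + 1 = 1.
  i=1: a_1=1, p_1 = 1*1 + 1 = 2, q_1 = 1*1 + 0 = 1.
  i=2: a_2=7, p_2 = 7*2 + 1 = 15, q_2 = 7*1 + 1 = 8.
  i=3: a_3=7, p_3 = 7*15 + 2 = 107, q_3 = 7*8 + 1 = 57.
q_3 = 57 > 18, so the last convergent with denominator <= 18 is p_2/q_2 = 15/8.
The closest fraction with denominator <= 18 is either p_2/q_2 or the intermediate fraction (k*p_2 + p_1)/(k*q_2 + q_1) with the largest k >= 1 whose denominator stays <= 18; these approach x as k grows, and every other convergent or intermediate fraction in range is farther away.
Largest k: floor((18 - q_1)/q_2) = floor((18 - 1)/8) = 2.
That gives (2*15 + 2)/(2*8 + 1) = 32/17.
Compare the errors: |x - 15/8| = |107*8 - 15*57|/(57*8) = 1/456, and |x - 32/17| = |107*17 - 32*57|/(57*17) = 5/969.
Cross-multiplying, 1*969 = 969 < 2280 = 5*456, so 1/456 is smaller: the convergent 15/8 is closer to x than 32/17.

15/8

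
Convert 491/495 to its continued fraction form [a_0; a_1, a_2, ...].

Run the Euclidean algorithm on 491 and 495; the successive quotients are the partial quotients a_0, a_1, ... (each step inverts the fractional part left over by the previous one):
  491 = 0*495 + 491, so a_0 = 0.
  495 = 1*491 + 4, so a_1 = 1.
  491 = 122*4 + 3, so a_2 = 122.
  4 = 1*3 + 1, so a_3 = 1.
  3 = 3*1 + 0, so a_4 = 3.
The remainder reaches 0 after 5 divisions, so the expansion has 5 partial quotients, read off in order.

[0; 1, 122, 1, 3]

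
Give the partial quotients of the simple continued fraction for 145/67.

[2; 6, 11]

Run the Euclidean algorithm on 145 and 67; the successive quotients are the partial quotients a_0, a_1, ... (each step inverts the fractional part left over by the previous one):
  145 = 2*67 + 11, so a_0 = 2.
  67 = 6*11 + 1, so a_1 = 6.
  11 = 11*1 + 0, so a_2 = 11.
The remainder reaches 0 after 3 divisions, so the expansion has 3 partial quotients, read off in order.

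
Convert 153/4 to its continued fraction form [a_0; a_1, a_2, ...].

[38; 4]

Run the Euclidean algorithm on 153 and 4; the successive quotients are the partial quotients a_0, a_1, ... (each step inverts the fractional part left over by the previous one):
  153 = 38*4 + 1, so a_0 = 38.
  4 = 4*1 + 0, so a_1 = 4.
The remainder reaches 0 after 2 divisions, so the expansion has 2 partial quotients, read off in order.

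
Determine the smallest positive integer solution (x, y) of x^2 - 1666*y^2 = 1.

(x, y) = (2449, 60)

First expand sqrt(1666) as a continued fraction. With x_i = (sqrt(1666) + m_i)/d_i and (m_0, d_0) = (0, 1): a_0 = floor(sqrt(1666)) = 40, since 40^2 = 1600 <= 1666 < 1681 = 41^2.
Iterate m_{i+1} = d_i*a_i - m_i, d_{i+1} = (1666 - m_{i+1}^2)/d_i, a_{i+1} = floor((a_0 + m_{i+1})/d_{i+1}):
  m_1 = 1*40 - 0 = 40, d_1 = (1666 - 40^2)/1 = 66/1 = 66, a_1 = floor((40 + 40)/66) = 1.
  m_2 = 66*1 - 40 = 26, d_2 = (1666 - 26^2)/66 = 990/66 = 15, a_2 = floor((40 + 26)/15) = 4.
  m_3 = 15*4 - 26 = 34, d_3 = (1666 - 34^2)/15 = 510/15 = 34, a_3 = floor((40 + 34)/34) = 2.
  m_4 = 34*2 - 34 = 34, d_4 = (1666 - 34^2)/34 = 510/34 = 15, a_4 = floor((40 + 34)/15) = 4.
  m_5 = 15*4 - 34 = 26, d_5 = (1666 - 26^2)/15 = 990/15 = 66, a_5 = floor((40 + 26)/66) = 1.
  m_6 = 66*1 - 26 = 40, d_6 = (1666 - 40^2)/66 = 66/66 = 1, a_6 = floor((40 + 40)/1) = 80.
  m_7 = 1*80 - 40 = 40, d_7 = (1666 - 40^2)/1 = 66/1 = 66: (m_7, d_7) = (m_1, d_1) = (40, 66), so from here the quotients repeat a_1, ..., a_6; the period length is 6.
So sqrt(1666) = [40; (1, 4, 2, 4, 1, 80)] with period length k = 6.
k is even, so the fundamental solution of x^2 - 1666y^2 = 1 is (p_{k-1}, q_{k-1}) = (p_5, q_5); compute convergents through index 5.
Convergents (p_i = a_i*p_{i-1} + p_{i-2}, q_i = a_i*q_{i-1} + q_{i-2} with p_{-2}=0, p_{-1}=1, q_{-2}=1, q_{-1}=0):
  i=0: a_0=40, p_0 = 40*1 + 0 = 40, q_0 = 40*0 + 1 = 1.
  i=1: a_1=1, p_1 = 1*40 + 1 = 41, q_1 = 1*1 + 0 = 1.
  i=2: a_2=4, p_2 = 4*41 + 40 = 204, q_2 = 4*1 + 1 = 5.
  i=3: a_3=2, p_3 = 2*204 + 41 = 449, q_3 = 2*5 + 1 = 11.
  i=4: a_4=4, p_4 = 4*449 + 204 = 2000, q_4 = 4*11 + 5 = 49.
  i=5: a_5=1, p_5 = 1*2000 + 449 = 2449, q_5 = 1*49 + 11 = 60.
Check: 2449^2 - 1666*60^2 = 5997601 - 5997600 = 1, so (x, y) = (2449, 60) solves the equation, and by the theorem it is the least positive solution.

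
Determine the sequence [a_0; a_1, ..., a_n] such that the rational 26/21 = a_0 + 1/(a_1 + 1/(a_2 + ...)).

Run the Euclidean algorithm on 26 and 21; the successive quotients are the partial quotients a_0, a_1, ... (each step inverts the fractional part left over by the previous one):
  26 = 1*21 + 5, so a_0 = 1.
  21 = 4*5 + 1, so a_1 = 4.
  5 = 5*1 + 0, so a_2 = 5.
The remainder reaches 0 after 3 divisions, so the expansion has 3 partial quotients, read off in order.

[1; 4, 5]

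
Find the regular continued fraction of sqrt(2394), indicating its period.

Write x_i = (sqrt(2394) + m_i)/d_i with (m_0, d_0) = (0, 1). a_0 = floor(sqrt(2394)) = 48, since 48^2 = 2304 <= 2394 < 2401 = 49^2.
Iterate m_{i+1} = d_i*a_i - m_i, d_{i+1} = (2394 - m_{i+1}^2)/d_i, a_{i+1} = floor((a_0 + m_{i+1})/d_{i+1}):
  m_1 = 1*48 - 0 = 48, d_1 = (2394 - 48^2)/1 = 90/1 = 90, a_1 = floor((48 + 48)/90) = 1.
  m_2 = 90*1 - 48 = 42, d_2 = (2394 - 42^2)/90 = 630/90 = 7, a_2 = floor((48 + 42)/7) = 12.
  m_3 = 7*12 - 42 = 42, d_3 = (2394 - 42^2)/7 = 630/7 = 90, a_3 = floor((48 + 42)/90) = 1.
  m_4 = 90*1 - 42 = 48, d_4 = (2394 - 48^2)/90 = 90/90 = 1, a_4 = floor((48 + 48)/1) = 96.
  m_5 = 1*96 - 48 = 48, d_5 = (2394 - 48^2)/1 = 90/1 = 90: (m_5, d_5) = (m_1, d_1) = (48, 90), so from here the quotients repeat a_1, ..., a_4; the period length is 4.
Hence the expansion of sqrt(2394) is a_0 = 48 followed by the repeating block 1, 12, 1, 96 (period 4).

[48; (1, 12, 1, 96)]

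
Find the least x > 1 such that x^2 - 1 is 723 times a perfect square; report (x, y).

First expand sqrt(723) as a continued fraction. With x_i = (sqrt(723) + m_i)/d_i and (m_0, d_0) = (0, 1): a_0 = floor(sqrt(723)) = 26, since 26^2 = 676 <= 723 < 729 = 27^2.
Iterate m_{i+1} = d_i*a_i - m_i, d_{i+1} = (723 - m_{i+1}^2)/d_i, a_{i+1} = floor((a_0 + m_{i+1})/d_{i+1}):
  m_1 = 1*26 - 0 = 26, d_1 = (723 - 26^2)/1 = 47/1 = 47, a_1 = floor((26 + 26)/47) = 1.
  m_2 = 47*1 - 26 = 21, d_2 = (723 - 21^2)/47 = 282/47 = 6, a_2 = floor((26 + 21)/6) = 7.
  m_3 = 6*7 - 21 = 21, d_3 = (723 - 21^2)/6 = 282/6 = 47, a_3 = floor((26 + 21)/47) = 1.
  m_4 = 47*1 - 21 = 26, d_4 = (723 - 26^2)/47 = 47/47 = 1, a_4 = floor((26 + 26)/1) = 52.
  m_5 = 1*52 - 26 = 26, d_5 = (723 - 26^2)/1 = 47/1 = 47: (m_5, d_5) = (m_1, d_1) = (26, 47), so from here the quotients repeat a_1, ..., a_4; the period length is 4.
So sqrt(723) = [26; (1, 7, 1, 52)] with period length k = 4.
k is even, so the fundamental solution of x^2 - 723y^2 = 1 is (p_{k-1}, q_{k-1}) = (p_3, q_3); compute convergents through index 3.
Convergents (p_i = a_i*p_{i-1} + p_{i-2}, q_i = a_i*q_{i-1} + q_{i-2} with p_{-2}=0, p_{-1}=1, q_{-2}=1, q_{-1}=0):
  i=0: a_0=26, p_0 = 26*1 + 0 = 26, q_0 = 26*0 + 1 = 1.
  i=1: a_1=1, p_1 = 1*26 + 1 = 27, q_1 = 1*1 + 0 = 1.
  i=2: a_2=7, p_2 = 7*27 + 26 = 215, q_2 = 7*1 + 1 = 8.
  i=3: a_3=1, p_3 = 1*215 + 27 = 242, q_3 = 1*8 + 1 = 9.
Check: 242^2 - 723*9^2 = 58564 - 58563 = 1, so (x, y) = (242, 9) solves the equation, and by the theorem it is the least positive solution.

(x, y) = (242, 9)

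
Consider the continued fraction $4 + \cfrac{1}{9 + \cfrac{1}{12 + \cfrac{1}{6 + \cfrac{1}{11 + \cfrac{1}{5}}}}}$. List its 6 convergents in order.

Using the convergent recurrence p_i = a_i*p_{i-1} + p_{i-2}, q_i = a_i*q_{i-1} + q_{i-2} with p_{-2}=0, p_{-1}=1, q_{-2}=1, q_{-1}=0:
  i=0: a_0=4, p_0 = 4*1 + 0 = 4, q_0 = 4*0 + 1 = 1.
  i=1: a_1=9, p_1 = 9*4 + 1 = 37, q_1 = 9*1 + 0 = 9.
  i=2: a_2=12, p_2 = 12*37 + 4 = 448, q_2 = 12*9 + 1 = 109.
  i=3: a_3=6, p_3 = 6*448 + 37 = 2725, q_3 = 6*109 + 9 = 663.
  i=4: a_4=11, p_4 = 11*2725 + 448 = 30423, q_4 = 11*663 + 109 = 7402.
  i=5: a_5=5, p_5 = 5*30423 + 2725 = 154840, q_5 = 5*7402 + 663 = 37673.

4/1, 37/9, 448/109, 2725/663, 30423/7402, 154840/37673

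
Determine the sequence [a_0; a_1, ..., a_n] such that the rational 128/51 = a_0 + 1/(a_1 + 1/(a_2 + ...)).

[2; 1, 1, 25]

Run the Euclidean algorithm on 128 and 51; the successive quotients are the partial quotients a_0, a_1, ... (each step inverts the fractional part left over by the previous one):
  128 = 2*51 + 26, so a_0 = 2.
  51 = 1*26 + 25, so a_1 = 1.
  26 = 1*25 + 1, so a_2 = 1.
  25 = 25*1 + 0, so a_3 = 25.
The remainder reaches 0 after 4 divisions, so the expansion has 4 partial quotients, read off in order.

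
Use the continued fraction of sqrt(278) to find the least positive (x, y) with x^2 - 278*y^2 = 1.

First expand sqrt(278) as a continued fraction. With x_i = (sqrt(278) + m_i)/d_i and (m_0, d_0) = (0, 1): a_0 = floor(sqrt(278)) = 16, since 16^2 = 256 <= 278 < 289 = 17^2.
Iterate m_{i+1} = d_i*a_i - m_i, d_{i+1} = (278 - m_{i+1}^2)/d_i, a_{i+1} = floor((a_0 + m_{i+1})/d_{i+1}):
  m_1 = 1*16 - 0 = 16, d_1 = (278 - 16^2)/1 = 22/1 = 22, a_1 = floor((16 + 16)/22) = 1.
  m_2 = 22*1 - 16 = 6, d_2 = (278 - 6^2)/22 = 242/22 = 11, a_2 = floor((16 + 6)/11) = 2.
  m_3 = 11*2 - 6 = 16, d_3 = (278 - 16^2)/11 = 22/11 = 2, a_3 = floor((16 + 16)/2) = 16.
  m_4 = 2*16 - 16 = 16, d_4 = (278 - 16^2)/2 = 22/2 = 11, a_4 = floor((16 + 16)/11) = 2.
  m_5 = 11*2 - 16 = 6, d_5 = (278 - 6^2)/11 = 242/11 = 22, a_5 = floor((16 + 6)/22) = 1.
  m_6 = 22*1 - 6 = 16, d_6 = (278 - 16^2)/22 = 22/22 = 1, a_6 = floor((16 + 16)/1) = 32.
  m_7 = 1*32 - 16 = 16, d_7 = (278 - 16^2)/1 = 22/1 = 22: (m_7, d_7) = (m_1, d_1) = (16, 22), so from here the quotients repeat a_1, ..., a_6; the period length is 6.
So sqrt(278) = [16; (1, 2, 16, 2, 1, 32)] with period length k = 6.
k is even, so the fundamental solution of x^2 - 278y^2 = 1 is (p_{k-1}, q_{k-1}) = (p_5, q_5); compute convergents through index 5.
Convergents (p_i = a_i*p_{i-1} + p_{i-2}, q_i = a_i*q_{i-1} + q_{i-2} with p_{-2}=0, p_{-1}=1, q_{-2}=1, q_{-1}=0):
  i=0: a_0=16, p_0 = 16*1 + 0 = 16, q_0 = 16*0 + 1 = 1.
  i=1: a_1=1, p_1 = 1*16 + 1 = 17, q_1 = 1*1 + 0 = 1.
  i=2: a_2=2, p_2 = 2*17 + 16 = 50, q_2 = 2*1 + 1 = 3.
  i=3: a_3=16, p_3 = 16*50 + 17 = 817, q_3 = 16*3 + 1 = 49.
  i=4: a_4=2, p_4 = 2*817 + 50 = 1684, q_4 = 2*49 + 3 = 101.
  i=5: a_5=1, p_5 = 1*1684 + 817 = 2501, q_5 = 1*101 + 49 = 150.
Check: 2501^2 - 278*150^2 = 6255001 - 6255000 = 1, so (x, y) = (2501, 150) solves the equation, and by the theorem it is the least positive solution.

(x, y) = (2501, 150)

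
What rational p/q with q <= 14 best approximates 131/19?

Expand x = 131/19 as a continued fraction with the Euclidean algorithm:
  131 = 6*19 + 17, so a_0 = 6.
  19 = 1*17 + 2, so a_1 = 1.
  17 = 8*2 + 1, so a_2 = 8.
  2 = 2*1 + 0, so a_3 = 2.
so x = [6; 1, 8, 2].
Convergents (p_i = a_i*p_{i-1} + p_{i-2}, q_i = a_i*q_{i-1} + q_{i-2} with p_{-2}=0, p_{-1}=1, q_{-2}=1, q_{-1}=0), until the denominator exceeds 14:
  i=0: a_0=6, p_0 = 6*1 + 0 = 6, q_0 = 6*0 + 1 = 1.
  i=1: a_1=1, p_1 = 1*6 + 1 = 7, q_1 = 1*1 + 0 = 1.
  i=2: a_2=8, p_2 = 8*7 + 6 = 62, q_2 = 8*1 + 1 = 9.
  i=3: a_3=2, p_3 = 2*62 + 7 = 131, q_3 = 2*9 + 1 = 19.
q_3 = 19 > 14, so the last convergent with denominator <= 14 is p_2/q_2 = 62/9.
The closest fraction with denominator <= 14 is either p_2/q_2 or the intermediate fraction (k*p_2 + p_1)/(k*q_2 + q_1) with the largest k >= 1 whose denominator stays <= 14; these approach x as k grows, and every other convergent or intermediate fraction in range is farther away.
Largest k: floor((14 - q_1)/q_2) = floor((14 - 1)/9) = 1.
That gives (1*62 + 7)/(1*9 + 1) = 69/10.
Compare the errors: |x - 62/9| = |131*9 - 62*19|/(19*9) = 1/171, and |x - 69/10| = |131*10 - 69*19|/(19*10) = 1/190.
Cross-multiplying, 1*171 = 171 < 190 = 1*190, so 1/190 is smaller: the intermediate fraction 69/10 is closer to x than 62/9.

69/10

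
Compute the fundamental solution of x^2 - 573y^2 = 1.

First expand sqrt(573) as a continued fraction. With x_i = (sqrt(573) + m_i)/d_i and (m_0, d_0) = (0, 1): a_0 = floor(sqrt(573)) = 23, since 23^2 = 529 <= 573 < 576 = 24^2.
Iterate m_{i+1} = d_i*a_i - m_i, d_{i+1} = (573 - m_{i+1}^2)/d_i, a_{i+1} = floor((a_0 + m_{i+1})/d_{i+1}):
  m_1 = 1*23 - 0 = 23, d_1 = (573 - 23^2)/1 = 44/1 = 44, a_1 = floor((23 + 23)/44) = 1.
  m_2 = 44*1 - 23 = 21, d_2 = (573 - 21^2)/44 = 132/44 = 3, a_2 = floor((23 + 21)/3) = 14.
  m_3 = 3*14 - 21 = 21, d_3 = (573 - 21^2)/3 = 132/3 = 44, a_3 = floor((23 + 21)/44) = 1.
  m_4 = 44*1 - 21 = 23, d_4 = (573 - 23^2)/44 = 44/44 = 1, a_4 = floor((23 + 23)/1) = 46.
  m_5 = 1*46 - 23 = 23, d_5 = (573 - 23^2)/1 = 44/1 = 44: (m_5, d_5) = (m_1, d_1) = (23, 44), so from here the quotients repeat a_1, ..., a_4; the period length is 4.
So sqrt(573) = [23; (1, 14, 1, 46)] with period length k = 4.
k is even, so the fundamental solution of x^2 - 573y^2 = 1 is (p_{k-1}, q_{k-1}) = (p_3, q_3); compute convergents through index 3.
Convergents (p_i = a_i*p_{i-1} + p_{i-2}, q_i = a_i*q_{i-1} + q_{i-2} with p_{-2}=0, p_{-1}=1, q_{-2}=1, q_{-1}=0):
  i=0: a_0=23, p_0 = 23*1 + 0 = 23, q_0 = 23*0 + 1 = 1.
  i=1: a_1=1, p_1 = 1*23 + 1 = 24, q_1 = 1*1 + 0 = 1.
  i=2: a_2=14, p_2 = 14*24 + 23 = 359, q_2 = 14*1 + 1 = 15.
  i=3: a_3=1, p_3 = 1*359 + 24 = 383, q_3 = 1*15 + 1 = 16.
Check: 383^2 - 573*16^2 = 146689 - 146688 = 1, so (x, y) = (383, 16) solves the equation, and by the theorem it is the least positive solution.

(x, y) = (383, 16)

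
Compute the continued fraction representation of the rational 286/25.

[11; 2, 3, 1, 2]

Run the Euclidean algorithm on 286 and 25; the successive quotients are the partial quotients a_0, a_1, ... (each step inverts the fractional part left over by the previous one):
  286 = 11*25 + 11, so a_0 = 11.
  25 = 2*11 + 3, so a_1 = 2.
  11 = 3*3 + 2, so a_2 = 3.
  3 = 1*2 + 1, so a_3 = 1.
  2 = 2*1 + 0, so a_4 = 2.
The remainder reaches 0 after 5 divisions, so the expansion has 5 partial quotients, read off in order.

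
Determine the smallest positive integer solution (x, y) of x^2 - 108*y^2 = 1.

(x, y) = (1351, 130)

First expand sqrt(108) as a continued fraction. With x_i = (sqrt(108) + m_i)/d_i and (m_0, d_0) = (0, 1): a_0 = floor(sqrt(108)) = 10, since 10^2 = 100 <= 108 < 121 = 11^2.
Iterate m_{i+1} = d_i*a_i - m_i, d_{i+1} = (108 - m_{i+1}^2)/d_i, a_{i+1} = floor((a_0 + m_{i+1})/d_{i+1}):
  m_1 = 1*10 - 0 = 10, d_1 = (108 - 10^2)/1 = 8/1 = 8, a_1 = floor((10 + 10)/8) = 2.
  m_2 = 8*2 - 10 = 6, d_2 = (108 - 6^2)/8 = 72/8 = 9, a_2 = floor((10 + 6)/9) = 1.
  m_3 = 9*1 - 6 = 3, d_3 = (108 - 3^2)/9 = 99/9 = 11, a_3 = floor((10 + 3)/11) = 1.
  m_4 = 11*1 - 3 = 8, d_4 = (108 - 8^2)/11 = 44/11 = 4, a_4 = floor((10 + 8)/4) = 4.
  m_5 = 4*4 - 8 = 8, d_5 = (108 - 8^2)/4 = 44/4 = 11, a_5 = floor((10 + 8)/11) = 1.
  m_6 = 11*1 - 8 = 3, d_6 = (108 - 3^2)/11 = 99/11 = 9, a_6 = floor((10 + 3)/9) = 1.
  m_7 = 9*1 - 3 = 6, d_7 = (108 - 6^2)/9 = 72/9 = 8, a_7 = floor((10 + 6)/8) = 2.
  m_8 = 8*2 - 6 = 10, d_8 = (108 - 10^2)/8 = 8/8 = 1, a_8 = floor((10 + 10)/1) = 20.
  m_9 = 1*20 - 10 = 10, d_9 = (108 - 10^2)/1 = 8/1 = 8: (m_9, d_9) = (m_1, d_1) = (10, 8), so from here the quotients repeat a_1, ..., a_8; the period length is 8.
So sqrt(108) = [10; (2, 1, 1, 4, 1, 1, 2, 20)] with period length k = 8.
k is even, so the fundamental solution of x^2 - 108y^2 = 1 is (p_{k-1}, q_{k-1}) = (p_7, q_7); compute convergents through index 7.
Convergents (p_i = a_i*p_{i-1} + p_{i-2}, q_i = a_i*q_{i-1} + q_{i-2} with p_{-2}=0, p_{-1}=1, q_{-2}=1, q_{-1}=0):
  i=0: a_0=10, p_0 = 10*1 + 0 = 10, q_0 = 10*0 + 1 = 1.
  i=1: a_1=2, p_1 = 2*10 + 1 = 21, q_1 = 2*1 + 0 = 2.
  i=2: a_2=1, p_2 = 1*21 + 10 = 31, q_2 = 1*2 + 1 = 3.
  i=3: a_3=1, p_3 = 1*31 + 21 = 52, q_3 = 1*3 + 2 = 5.
  i=4: a_4=4, p_4 = 4*52 + 31 = 239, q_4 = 4*5 + 3 = 23.
  i=5: a_5=1, p_5 = 1*239 + 52 = 291, q_5 = 1*23 + 5 = 28.
  i=6: a_6=1, p_6 = 1*291 + 239 = 530, q_6 = 1*28 + 23 = 51.
  i=7: a_7=2, p_7 = 2*530 + 291 = 1351, q_7 = 2*51 + 28 = 130.
Check: 1351^2 - 108*130^2 = 1825201 - 1825200 = 1, so (x, y) = (1351, 130) solves the equation, and by the theorem it is the least positive solution.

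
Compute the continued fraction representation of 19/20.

[0; 1, 19]

Run the Euclidean algorithm on 19 and 20; the successive quotients are the partial quotients a_0, a_1, ... (each step inverts the fractional part left over by the previous one):
  19 = 0*20 + 19, so a_0 = 0.
  20 = 1*19 + 1, so a_1 = 1.
  19 = 19*1 + 0, so a_2 = 19.
The remainder reaches 0 after 3 divisions, so the expansion has 3 partial quotients, read off in order.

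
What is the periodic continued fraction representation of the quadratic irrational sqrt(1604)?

[40; (20, 80)]

Write x_i = (sqrt(1604) + m_i)/d_i with (m_0, d_0) = (0, 1). a_0 = floor(sqrt(1604)) = 40, since 40^2 = 1600 <= 1604 < 1681 = 41^2.
Iterate m_{i+1} = d_i*a_i - m_i, d_{i+1} = (1604 - m_{i+1}^2)/d_i, a_{i+1} = floor((a_0 + m_{i+1})/d_{i+1}):
  m_1 = 1*40 - 0 = 40, d_1 = (1604 - 40^2)/1 = 4/1 = 4, a_1 = floor((40 + 40)/4) = 20.
  m_2 = 4*20 - 40 = 40, d_2 = (1604 - 40^2)/4 = 4/4 = 1, a_2 = floor((40 + 40)/1) = 80.
  m_3 = 1*80 - 40 = 40, d_3 = (1604 - 40^2)/1 = 4/1 = 4: (m_3, d_3) = (m_1, d_1) = (40, 4), so from here the quotients repeat a_1, a_2; the period length is 2.
Hence the expansion of sqrt(1604) is a_0 = 40 followed by the repeating block 20, 80 (period 2).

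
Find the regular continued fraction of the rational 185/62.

[2; 1, 61]

Run the Euclidean algorithm on 185 and 62; the successive quotients are the partial quotients a_0, a_1, ... (each step inverts the fractional part left over by the previous one):
  185 = 2*62 + 61, so a_0 = 2.
  62 = 1*61 + 1, so a_1 = 1.
  61 = 61*1 + 0, so a_2 = 61.
The remainder reaches 0 after 3 divisions, so the expansion has 3 partial quotients, read off in order.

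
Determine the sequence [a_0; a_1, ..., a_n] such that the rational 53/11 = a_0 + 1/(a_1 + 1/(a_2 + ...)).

Run the Euclidean algorithm on 53 and 11; the successive quotients are the partial quotients a_0, a_1, ... (each step inverts the fractional part left over by the previous one):
  53 = 4*11 + 9, so a_0 = 4.
  11 = 1*9 + 2, so a_1 = 1.
  9 = 4*2 + 1, so a_2 = 4.
  2 = 2*1 + 0, so a_3 = 2.
The remainder reaches 0 after 4 divisions, so the expansion has 4 partial quotients, read off in order.

[4; 1, 4, 2]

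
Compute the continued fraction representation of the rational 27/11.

[2; 2, 5]

Run the Euclidean algorithm on 27 and 11; the successive quotients are the partial quotients a_0, a_1, ... (each step inverts the fractional part left over by the previous one):
  27 = 2*11 + 5, so a_0 = 2.
  11 = 2*5 + 1, so a_1 = 2.
  5 = 5*1 + 0, so a_2 = 5.
The remainder reaches 0 after 3 divisions, so the expansion has 3 partial quotients, read off in order.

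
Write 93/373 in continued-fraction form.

[0; 4, 93]

Run the Euclidean algorithm on 93 and 373; the successive quotients are the partial quotients a_0, a_1, ... (each step inverts the fractional part left over by the previous one):
  93 = 0*373 + 93, so a_0 = 0.
  373 = 4*93 + 1, so a_1 = 4.
  93 = 93*1 + 0, so a_2 = 93.
The remainder reaches 0 after 3 divisions, so the expansion has 3 partial quotients, read off in order.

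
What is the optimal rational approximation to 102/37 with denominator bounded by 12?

Expand x = 102/37 as a continued fraction with the Euclidean algorithm:
  102 = 2*37 + 28, so a_0 = 2.
  37 = 1*28 + 9, so a_1 = 1.
  28 = 3*9 + 1, so a_2 = 3.
  9 = 9*1 + 0, so a_3 = 9.
so x = [2; 1, 3, 9].
Convergents (p_i = a_i*p_{i-1} + p_{i-2}, q_i = a_i*q_{i-1} + q_{i-2} with p_{-2}=0, p_{-1}=1, q_{-2}=1, q_{-1}=0), until the denominator exceeds 12:
  i=0: a_0=2, p_0 = 2*1 + 0 = 2, q_0 = 2*0 + 1 = 1.
  i=1: a_1=1, p_1 = 1*2 + 1 = 3, q_1 = 1*1 + 0 = 1.
  i=2: a_2=3, p_2 = 3*3 + 2 = 11, q_2 = 3*1 + 1 = 4.
  i=3: a_3=9, p_3 = 9*11 + 3 = 102, q_3 = 9*4 + 1 = 37.
q_3 = 37 > 12, so the last convergent with denominator <= 12 is p_2/q_2 = 11/4.
The closest fraction with denominator <= 12 is either p_2/q_2 or the intermediate fraction (k*p_2 + p_1)/(k*q_2 + q_1) with the largest k >= 1 whose denominator stays <= 12; these approach x as k grows, and every other convergent or intermediate fraction in range is farther away.
Largest k: floor((12 - q_1)/q_2) = floor((12 - 1)/4) = 2.
That gives (2*11 + 3)/(2*4 + 1) = 25/9.
Compare the errors: |x - 11/4| = |102*4 - 11*37|/(37*4) = 1/148, and |x - 25/9| = |102*9 - 25*37|/(37*9) = 7/333.
Cross-multiplying, 1*333 = 333 < 1036 = 7*148, so 1/148 is smaller: the convergent 11/4 is closer to x than 25/9.

11/4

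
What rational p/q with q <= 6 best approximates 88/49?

Expand x = 88/49 as a continued fraction with the Euclidean algorithm:
  88 = 1*49 + 39, so a_0 = 1.
  49 = 1*39 + 10, so a_1 = 1.
  39 = 3*10 + 9, so a_2 = 3.
  10 = 1*9 + 1, so a_3 = 1.
  9 = 9*1 + 0, so a_4 = 9.
so x = [1; 1, 3, 1, 9].
Convergents (p_i = a_i*p_{i-1} + p_{i-2}, q_i = a_i*q_{i-1} + q_{i-2} with p_{-2}=0, p_{-1}=1, q_{-2}=1, q_{-1}=0), until the denominator exceeds 6:
  i=0: a_0=1, p_0 = 1*1 + 0 = 1, q_0 = 1*0 + 1 = 1.
  i=1: a_1=1, p_1 = 1*1 + 1 = 2, q_1 = 1*1 + 0 = 1.
  i=2: a_2=3, p_2 = 3*2 + 1 = 7, q_2 = 3*1 + 1 = 4.
  i=3: a_3=1, p_3 = 1*7 + 2 = 9, q_3 = 1*4 + 1 = 5.
  i=4: a_4=9, p_4 = 9*9 + 7 = 88, q_4 = 9*5 + 4 = 49.
q_4 = 49 > 6, so the last convergent with denominator <= 6 is p_3/q_3 = 9/5.
The closest fraction with denominator <= 6 is either p_3/q_3 or the intermediate fraction (k*p_3 + p_2)/(k*q_3 + q_2) with the largest k >= 1 whose denominator stays <= 6; these approach x as k grows, and every other convergent or intermediate fraction in range is farther away.
Largest k: floor((6 - q_2)/q_3) = floor((6 - 4)/5) = 0.
Since k = 0, no intermediate fraction beyond p_3/q_3 has denominator <= 6, so the convergent 9/5 is the closest (its error is |88*5 - 9*49|/(49*5) = 1/245).

9/5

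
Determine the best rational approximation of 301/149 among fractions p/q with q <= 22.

2/1

Expand x = 301/149 as a continued fraction with the Euclidean algorithm:
  301 = 2*149 + 3, so a_0 = 2.
  149 = 49*3 + 2, so a_1 = 49.
  3 = 1*2 + 1, so a_2 = 1.
  2 = 2*1 + 0, so a_3 = 2.
so x = [2; 49, 1, 2].
Convergents (p_i = a_i*p_{i-1} + p_{i-2}, q_i = a_i*q_{i-1} + q_{i-2} with p_{-2}=0, p_{-1}=1, q_{-2}=1, q_{-1}=0), until the denominator exceeds 22:
  i=0: a_0=2, p_0 = 2*1 + 0 = 2, q_0 = 2*0 + 1 = 1.
  i=1: a_1=49, p_1 = 49*2 + 1 = 99, q_1 = 49*1 + 0 = 49.
q_1 = 49 > 22, so the last convergent with denominator <= 22 is p_0/q_0 = 2/1.
The closest fraction with denominator <= 22 is either p_0/q_0 or the intermediate fraction (k*p_0 + p_{-1})/(k*q_0 + q_{-1}) with the largest k >= 1 whose denominator stays <= 22; these approach x as k grows, and every other convergent or intermediate fraction in range is farther away.
Largest k: floor((22 - q_{-1})/q_0) = floor((22 - 0)/1) = 22 (using the seeds p_{-1} = 1, q_{-1} = 0).
That gives (22*2 + 1)/(22*1 + 0) = 45/22.
Compare the errors: |x - 2/1| = |301*1 - 2*149|/(149*1) = 3/149, and |x - 45/22| = |301*22 - 45*149|/(149*22) = 83/3278.
Cross-multiplying, 3*3278 = 9834 < 12367 = 83*149, so 3/149 is smaller: the convergent 2/1 is closer to x than 45/22.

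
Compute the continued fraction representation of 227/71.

Run the Euclidean algorithm on 227 and 71; the successive quotients are the partial quotients a_0, a_1, ... (each step inverts the fractional part left over by the previous one):
  227 = 3*71 + 14, so a_0 = 3.
  71 = 5*14 + 1, so a_1 = 5.
  14 = 14*1 + 0, so a_2 = 14.
The remainder reaches 0 after 3 divisions, so the expansion has 3 partial quotients, read off in order.

[3; 5, 14]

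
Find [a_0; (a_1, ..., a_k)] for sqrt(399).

Write x_i = (sqrt(399) + m_i)/d_i with (m_0, d_0) = (0, 1). a_0 = floor(sqrt(399)) = 19, since 19^2 = 361 <= 399 < 400 = 20^2.
Iterate m_{i+1} = d_i*a_i - m_i, d_{i+1} = (399 - m_{i+1}^2)/d_i, a_{i+1} = floor((a_0 + m_{i+1})/d_{i+1}):
  m_1 = 1*19 - 0 = 19, d_1 = (399 - 19^2)/1 = 38/1 = 38, a_1 = floor((19 + 19)/38) = 1.
  m_2 = 38*1 - 19 = 19, d_2 = (399 - 19^2)/38 = 38/38 = 1, a_2 = floor((19 + 19)/1) = 38.
  m_3 = 1*38 - 19 = 19, d_3 = (399 - 19^2)/1 = 38/1 = 38: (m_3, d_3) = (m_1, d_1) = (19, 38), so from here the quotients repeat a_1, a_2; the period length is 2.
Hence the expansion of sqrt(399) is a_0 = 19 followed by the repeating block 1, 38 (period 2).

[19; (1, 38)]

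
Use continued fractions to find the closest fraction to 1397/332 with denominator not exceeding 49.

101/24

Expand x = 1397/332 as a continued fraction with the Euclidean algorithm:
  1397 = 4*332 + 69, so a_0 = 4.
  332 = 4*69 + 56, so a_1 = 4.
  69 = 1*56 + 13, so a_2 = 1.
  56 = 4*13 + 4, so a_3 = 4.
  13 = 3*4 + 1, so a_4 = 3.
  4 = 4*1 + 0, so a_5 = 4.
so x = [4; 4, 1, 4, 3, 4].
Convergents (p_i = a_i*p_{i-1} + p_{i-2}, q_i = a_i*q_{i-1} + q_{i-2} with p_{-2}=0, p_{-1}=1, q_{-2}=1, q_{-1}=0), until the denominator exceeds 49:
  i=0: a_0=4, p_0 = 4*1 + 0 = 4, q_0 = 4*0 + 1 = 1.
  i=1: a_1=4, p_1 = 4*4 + 1 = 17, q_1 = 4*1 + 0 = 4.
  i=2: a_2=1, p_2 = 1*17 + 4 = 21, q_2 = 1*4 + 1 = 5.
  i=3: a_3=4, p_3 = 4*21 + 17 = 101, q_3 = 4*5 + 4 = 24.
  i=4: a_4=3, p_4 = 3*101 + 21 = 324, q_4 = 3*24 + 5 = 77.
q_4 = 77 > 49, so the last convergent with denominator <= 49 is p_3/q_3 = 101/24.
The closest fraction with denominator <= 49 is either p_3/q_3 or the intermediate fraction (k*p_3 + p_2)/(k*q_3 + q_2) with the largest k >= 1 whose denominator stays <= 49; these approach x as k grows, and every other convergent or intermediate fraction in range is farther away.
Largest k: floor((49 - q_2)/q_3) = floor((49 - 5)/24) = 1.
That gives (1*101 + 21)/(1*24 + 5) = 122/29.
Compare the errors: |x - 101/24| = |1397*24 - 101*332|/(332*24) = 4/7968, and |x - 122/29| = |1397*29 - 122*332|/(332*29) = 9/9628.
Cross-multiplying, 4*9628 = 38512 < 71712 = 9*7968, so 4/7968 is smaller: the convergent 101/24 is closer to x than 122/29.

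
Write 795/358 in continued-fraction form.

[2; 4, 1, 1, 7, 2, 2]

Run the Euclidean algorithm on 795 and 358; the successive quotients are the partial quotients a_0, a_1, ... (each step inverts the fractional part left over by the previous one):
  795 = 2*358 + 79, so a_0 = 2.
  358 = 4*79 + 42, so a_1 = 4.
  79 = 1*42 + 37, so a_2 = 1.
  42 = 1*37 + 5, so a_3 = 1.
  37 = 7*5 + 2, so a_4 = 7.
  5 = 2*2 + 1, so a_5 = 2.
  2 = 2*1 + 0, so a_6 = 2.
The remainder reaches 0 after 7 divisions, so the expansion has 7 partial quotients, read off in order.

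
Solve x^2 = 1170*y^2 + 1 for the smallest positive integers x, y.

(x, y) = (6499, 190)

First expand sqrt(1170) as a continued fraction. With x_i = (sqrt(1170) + m_i)/d_i and (m_0, d_0) = (0, 1): a_0 = floor(sqrt(1170)) = 34, since 34^2 = 1156 <= 1170 < 1225 = 35^2.
Iterate m_{i+1} = d_i*a_i - m_i, d_{i+1} = (1170 - m_{i+1}^2)/d_i, a_{i+1} = floor((a_0 + m_{i+1})/d_{i+1}):
  m_1 = 1*34 - 0 = 34, d_1 = (1170 - 34^2)/1 = 14/1 = 14, a_1 = floor((34 + 34)/14) = 4.
  m_2 = 14*4 - 34 = 22, d_2 = (1170 - 22^2)/14 = 686/14 = 49, a_2 = floor((34 + 22)/49) = 1.
  m_3 = 49*1 - 22 = 27, d_3 = (1170 - 27^2)/49 = 441/49 = 9, a_3 = floor((34 + 27)/9) = 6.
  m_4 = 9*6 - 27 = 27, d_4 = (1170 - 27^2)/9 = 441/9 = 49, a_4 = floor((34 + 27)/49) = 1.
  m_5 = 49*1 - 27 = 22, d_5 = (1170 - 22^2)/49 = 686/49 = 14, a_5 = floor((34 + 22)/14) = 4.
  m_6 = 14*4 - 22 = 34, d_6 = (1170 - 34^2)/14 = 14/14 = 1, a_6 = floor((34 + 34)/1) = 68.
  m_7 = 1*68 - 34 = 34, d_7 = (1170 - 34^2)/1 = 14/1 = 14: (m_7, d_7) = (m_1, d_1) = (34, 14), so from here the quotients repeat a_1, ..., a_6; the period length is 6.
So sqrt(1170) = [34; (4, 1, 6, 1, 4, 68)] with period length k = 6.
k is even, so the fundamental solution of x^2 - 1170y^2 = 1 is (p_{k-1}, q_{k-1}) = (p_5, q_5); compute convergents through index 5.
Convergents (p_i = a_i*p_{i-1} + p_{i-2}, q_i = a_i*q_{i-1} + q_{i-2} with p_{-2}=0, p_{-1}=1, q_{-2}=1, q_{-1}=0):
  i=0: a_0=34, p_0 = 34*1 + 0 = 34, q_0 = 34*0 + 1 = 1.
  i=1: a_1=4, p_1 = 4*34 + 1 = 137, q_1 = 4*1 + 0 = 4.
  i=2: a_2=1, p_2 = 1*137 + 34 = 171, q_2 = 1*4 + 1 = 5.
  i=3: a_3=6, p_3 = 6*171 + 137 = 1163, q_3 = 6*5 + 4 = 34.
  i=4: a_4=1, p_4 = 1*1163 + 171 = 1334, q_4 = 1*34 + 5 = 39.
  i=5: a_5=4, p_5 = 4*1334 + 1163 = 6499, q_5 = 4*39 + 34 = 190.
Check: 6499^2 - 1170*190^2 = 42237001 - 42237000 = 1, so (x, y) = (6499, 190) solves the equation, and by the theorem it is the least positive solution.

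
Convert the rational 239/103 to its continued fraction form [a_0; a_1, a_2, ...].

[2; 3, 8, 4]

Run the Euclidean algorithm on 239 and 103; the successive quotients are the partial quotients a_0, a_1, ... (each step inverts the fractional part left over by the previous one):
  239 = 2*103 + 33, so a_0 = 2.
  103 = 3*33 + 4, so a_1 = 3.
  33 = 8*4 + 1, so a_2 = 8.
  4 = 4*1 + 0, so a_3 = 4.
The remainder reaches 0 after 4 divisions, so the expansion has 4 partial quotients, read off in order.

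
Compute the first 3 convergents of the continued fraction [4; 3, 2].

Using the convergent recurrence p_i = a_i*p_{i-1} + p_{i-2}, q_i = a_i*q_{i-1} + q_{i-2} with p_{-2}=0, p_{-1}=1, q_{-2}=1, q_{-1}=0:
  i=0: a_0=4, p_0 = 4*1 + 0 = 4, q_0 = 4*0 + 1 = 1.
  i=1: a_1=3, p_1 = 3*4 + 1 = 13, q_1 = 3*1 + 0 = 3.
  i=2: a_2=2, p_2 = 2*13 + 4 = 30, q_2 = 2*3 + 1 = 7.

4/1, 13/3, 30/7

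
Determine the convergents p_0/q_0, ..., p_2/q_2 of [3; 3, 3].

3/1, 10/3, 33/10

Using the convergent recurrence p_i = a_i*p_{i-1} + p_{i-2}, q_i = a_i*q_{i-1} + q_{i-2} with p_{-2}=0, p_{-1}=1, q_{-2}=1, q_{-1}=0:
  i=0: a_0=3, p_0 = 3*1 + 0 = 3, q_0 = 3*0 + 1 = 1.
  i=1: a_1=3, p_1 = 3*3 + 1 = 10, q_1 = 3*1 + 0 = 3.
  i=2: a_2=3, p_2 = 3*10 + 3 = 33, q_2 = 3*3 + 1 = 10.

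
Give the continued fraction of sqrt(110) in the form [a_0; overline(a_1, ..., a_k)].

[10; overline(2, 20)]

Write x_i = (sqrt(110) + m_i)/d_i with (m_0, d_0) = (0, 1). a_0 = floor(sqrt(110)) = 10, since 10^2 = 100 <= 110 < 121 = 11^2.
Iterate m_{i+1} = d_i*a_i - m_i, d_{i+1} = (110 - m_{i+1}^2)/d_i, a_{i+1} = floor((a_0 + m_{i+1})/d_{i+1}):
  m_1 = 1*10 - 0 = 10, d_1 = (110 - 10^2)/1 = 10/1 = 10, a_1 = floor((10 + 10)/10) = 2.
  m_2 = 10*2 - 10 = 10, d_2 = (110 - 10^2)/10 = 10/10 = 1, a_2 = floor((10 + 10)/1) = 20.
  m_3 = 1*20 - 10 = 10, d_3 = (110 - 10^2)/1 = 10/1 = 10: (m_3, d_3) = (m_1, d_1) = (10, 10), so from here the quotients repeat a_1, a_2; the period length is 2.
Hence the expansion of sqrt(110) is a_0 = 10 followed by the repeating block 2, 20 (period 2).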